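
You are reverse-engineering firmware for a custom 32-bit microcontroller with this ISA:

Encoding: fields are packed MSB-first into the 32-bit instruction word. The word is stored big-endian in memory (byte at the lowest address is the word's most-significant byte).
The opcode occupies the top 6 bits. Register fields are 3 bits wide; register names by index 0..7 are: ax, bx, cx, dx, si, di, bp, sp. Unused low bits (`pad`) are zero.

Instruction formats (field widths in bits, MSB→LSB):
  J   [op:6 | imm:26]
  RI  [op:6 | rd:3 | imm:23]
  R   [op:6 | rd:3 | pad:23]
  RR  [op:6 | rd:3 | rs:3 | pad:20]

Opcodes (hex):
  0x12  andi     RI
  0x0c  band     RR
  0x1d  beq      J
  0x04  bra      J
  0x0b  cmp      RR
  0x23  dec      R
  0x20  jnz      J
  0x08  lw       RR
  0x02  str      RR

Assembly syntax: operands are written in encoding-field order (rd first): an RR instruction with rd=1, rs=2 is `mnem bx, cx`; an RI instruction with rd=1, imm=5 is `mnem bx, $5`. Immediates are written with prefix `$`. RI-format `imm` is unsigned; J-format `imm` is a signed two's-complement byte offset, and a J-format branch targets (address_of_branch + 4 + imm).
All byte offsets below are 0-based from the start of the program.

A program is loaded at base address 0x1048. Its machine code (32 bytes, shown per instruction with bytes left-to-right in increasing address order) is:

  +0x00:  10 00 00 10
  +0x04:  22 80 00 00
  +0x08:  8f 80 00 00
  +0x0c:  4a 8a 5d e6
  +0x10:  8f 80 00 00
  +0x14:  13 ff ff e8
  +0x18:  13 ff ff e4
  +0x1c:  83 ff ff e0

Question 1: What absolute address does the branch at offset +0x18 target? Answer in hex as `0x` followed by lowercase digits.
@+18  big-endian(13 ff ff e4) = 0x13ffffe4
  opcode bits[31:26]=0x4: bra/J
  [25:0] imm=67108836 (s26→-28) = $-28
  target = base 0x1048 + off 0x18 + 4 + imm -28 = 0x1048

0x1048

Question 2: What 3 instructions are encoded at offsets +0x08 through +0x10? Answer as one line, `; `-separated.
dec sp; andi di, $679398; dec sp

@+08  big-endian(8f 80 00 00) = 0x8f800000
  op=0x8f800000>>26=0x23 ⇒ dec (R)
  rd@[25:23]=0x7 ⇒ sp
@+0c  big-endian(4a 8a 5d e6) = 0x4a8a5de6
  op=0x4a8a5de6>>26=0x12 ⇒ andi (RI)
  rd@[25:23]=0x5 ⇒ di
  imm@[22:0]=0xa5de6 ⇒ $679398
@+10  big-endian(8f 80 00 00) = 0x8f800000
  op=0x8f800000>>26=0x23 ⇒ dec (R)
  rd@[25:23]=0x7 ⇒ sp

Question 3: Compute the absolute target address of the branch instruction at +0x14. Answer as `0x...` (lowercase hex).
[14] 13 ff ff e8 → 0x13ffffe8
  top 6b → 0x4 → bra [J]
  [25:0] imm=67108840 (s26→-24) = $-24
  target = base 0x1048 + off 0x14 + 4 + imm -24 = 0x1048

0x1048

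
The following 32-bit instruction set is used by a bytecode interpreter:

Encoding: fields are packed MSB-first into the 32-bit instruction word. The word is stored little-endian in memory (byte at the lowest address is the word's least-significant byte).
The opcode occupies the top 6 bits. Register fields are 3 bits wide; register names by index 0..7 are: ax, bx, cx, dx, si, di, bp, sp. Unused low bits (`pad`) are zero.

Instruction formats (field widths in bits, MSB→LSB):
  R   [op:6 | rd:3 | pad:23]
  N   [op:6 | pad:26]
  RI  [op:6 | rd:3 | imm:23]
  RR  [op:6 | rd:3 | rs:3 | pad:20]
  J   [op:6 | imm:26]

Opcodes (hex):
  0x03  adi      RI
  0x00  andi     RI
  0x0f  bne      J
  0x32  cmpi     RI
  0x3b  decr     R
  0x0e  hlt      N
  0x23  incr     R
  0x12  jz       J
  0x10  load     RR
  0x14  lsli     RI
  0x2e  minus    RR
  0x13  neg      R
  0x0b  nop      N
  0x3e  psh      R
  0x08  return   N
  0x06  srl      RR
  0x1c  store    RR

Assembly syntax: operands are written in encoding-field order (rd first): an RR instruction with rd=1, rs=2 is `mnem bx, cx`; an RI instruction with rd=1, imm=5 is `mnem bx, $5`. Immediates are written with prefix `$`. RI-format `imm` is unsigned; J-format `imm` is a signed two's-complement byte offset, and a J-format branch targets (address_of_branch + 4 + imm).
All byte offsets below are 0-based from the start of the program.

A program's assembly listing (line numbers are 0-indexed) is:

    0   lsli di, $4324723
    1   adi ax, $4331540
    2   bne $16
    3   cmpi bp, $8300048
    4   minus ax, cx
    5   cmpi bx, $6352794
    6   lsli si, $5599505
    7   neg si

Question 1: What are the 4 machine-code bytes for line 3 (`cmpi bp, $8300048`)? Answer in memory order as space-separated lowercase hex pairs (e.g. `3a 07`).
3. cmpi fields op=0x32:6|rd=6:3|imm=8300048:23 → word cb7ea610h → 10 a6 7e cb

10 a6 7e cb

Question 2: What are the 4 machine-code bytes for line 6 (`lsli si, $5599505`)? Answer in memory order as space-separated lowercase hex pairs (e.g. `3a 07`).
11 71 55 52

L6: lsli op=0x14:6|rd=4:3|imm=5599505:23 ⇒ 0x52557111 ⇒ little 11 71 55 52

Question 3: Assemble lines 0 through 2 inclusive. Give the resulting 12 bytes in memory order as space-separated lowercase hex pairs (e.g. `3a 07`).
L0: lsli op=0x14:6|rd=5:3|imm=4324723:23 ⇒ 0x52c1fd73 ⇒ little 73 fd c1 52
L1: adi op=0x3:6|rd=0:3|imm=4331540:23 ⇒ 0x0c421814 ⇒ little 14 18 42 0c
L2: bne op=0xf:6|imm=16:26 ⇒ 0x3c000010 ⇒ little 10 00 00 3c

73 fd c1 52 14 18 42 0c 10 00 00 3c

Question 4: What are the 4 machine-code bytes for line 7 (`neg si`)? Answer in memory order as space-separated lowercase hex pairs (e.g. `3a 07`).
7. neg fields op=0x13:6|rd=4:3|pad=0:23 → word 4e000000h → 00 00 00 4e

00 00 00 4e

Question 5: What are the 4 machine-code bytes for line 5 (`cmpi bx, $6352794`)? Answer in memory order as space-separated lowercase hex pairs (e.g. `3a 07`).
9a ef e0 c8

L5: cmpi op=0x32:6|rd=1:3|imm=6352794:23 ⇒ 0xc8e0ef9a ⇒ little 9a ef e0 c8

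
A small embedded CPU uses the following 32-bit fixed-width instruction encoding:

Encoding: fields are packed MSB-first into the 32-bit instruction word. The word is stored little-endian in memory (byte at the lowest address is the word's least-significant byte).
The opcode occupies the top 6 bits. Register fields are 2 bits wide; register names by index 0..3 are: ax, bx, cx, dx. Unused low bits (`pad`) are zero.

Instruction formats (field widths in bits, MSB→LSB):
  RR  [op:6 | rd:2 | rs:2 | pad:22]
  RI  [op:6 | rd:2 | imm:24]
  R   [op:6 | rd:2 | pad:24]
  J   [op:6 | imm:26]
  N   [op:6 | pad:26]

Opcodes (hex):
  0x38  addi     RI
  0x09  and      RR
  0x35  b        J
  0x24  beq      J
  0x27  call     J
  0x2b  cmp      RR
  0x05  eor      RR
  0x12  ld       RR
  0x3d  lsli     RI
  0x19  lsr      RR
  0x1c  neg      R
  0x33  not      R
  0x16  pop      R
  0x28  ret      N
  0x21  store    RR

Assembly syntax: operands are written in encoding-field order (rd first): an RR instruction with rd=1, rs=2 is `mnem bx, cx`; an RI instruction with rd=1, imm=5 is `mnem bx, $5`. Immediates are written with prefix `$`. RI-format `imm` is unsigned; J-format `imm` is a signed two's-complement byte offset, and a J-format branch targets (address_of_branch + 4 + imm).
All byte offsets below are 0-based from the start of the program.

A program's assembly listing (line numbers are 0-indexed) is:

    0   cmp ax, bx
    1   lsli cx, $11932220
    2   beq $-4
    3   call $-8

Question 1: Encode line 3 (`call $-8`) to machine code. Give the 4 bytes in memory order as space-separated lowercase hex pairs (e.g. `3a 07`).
f8 ff ff 9f

line 3 (call): pack op=0x27:6|imm=-8:26 = 0x9ffffff8; little→ f8 ff ff 9f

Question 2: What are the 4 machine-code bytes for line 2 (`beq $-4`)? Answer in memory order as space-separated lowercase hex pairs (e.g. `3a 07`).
2. beq fields op=0x24:6|imm=-4:26 → word 93fffffch → fc ff ff 93

fc ff ff 93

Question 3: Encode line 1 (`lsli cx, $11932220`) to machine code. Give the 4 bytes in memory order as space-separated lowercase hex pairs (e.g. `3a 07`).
3c 12 b6 f6

L1: lsli op=0x3d:6|rd=2:2|imm=11932220:24 ⇒ 0xf6b6123c ⇒ little 3c 12 b6 f6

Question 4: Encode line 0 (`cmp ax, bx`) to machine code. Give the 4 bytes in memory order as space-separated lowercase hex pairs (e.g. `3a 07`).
00 00 40 ac

L0: cmp op=0x2b:6|rd=0:2|rs=1:2|pad=0:22 ⇒ 0xac400000 ⇒ little 00 00 40 ac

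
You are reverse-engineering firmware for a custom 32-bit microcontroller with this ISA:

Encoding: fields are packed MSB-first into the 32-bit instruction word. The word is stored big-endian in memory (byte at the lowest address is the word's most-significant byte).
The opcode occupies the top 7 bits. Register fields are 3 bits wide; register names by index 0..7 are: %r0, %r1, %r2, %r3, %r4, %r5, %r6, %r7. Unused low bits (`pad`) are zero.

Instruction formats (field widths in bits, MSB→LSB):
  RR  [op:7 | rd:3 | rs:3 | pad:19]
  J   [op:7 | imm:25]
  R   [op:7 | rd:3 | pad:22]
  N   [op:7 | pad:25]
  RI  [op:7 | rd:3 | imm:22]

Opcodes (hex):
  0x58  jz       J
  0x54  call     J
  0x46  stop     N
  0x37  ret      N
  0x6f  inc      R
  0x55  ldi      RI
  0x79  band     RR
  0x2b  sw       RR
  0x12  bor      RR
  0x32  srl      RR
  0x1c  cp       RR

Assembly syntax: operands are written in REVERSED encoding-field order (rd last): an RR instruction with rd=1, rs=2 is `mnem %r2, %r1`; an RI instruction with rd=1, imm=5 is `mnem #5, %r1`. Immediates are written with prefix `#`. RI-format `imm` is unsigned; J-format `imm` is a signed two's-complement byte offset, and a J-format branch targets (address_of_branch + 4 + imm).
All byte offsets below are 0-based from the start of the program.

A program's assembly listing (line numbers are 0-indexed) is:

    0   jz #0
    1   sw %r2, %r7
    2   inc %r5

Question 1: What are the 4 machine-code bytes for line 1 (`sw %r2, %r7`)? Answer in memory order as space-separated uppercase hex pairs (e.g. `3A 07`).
57 D0 00 00

1. sw fields op=0x2b:7|rd=7:3|rs=2:3|pad=0:19 → word 57d00000h → 57 d0 00 00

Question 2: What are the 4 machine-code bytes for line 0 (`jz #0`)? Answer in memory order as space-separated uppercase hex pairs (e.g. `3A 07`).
B0 00 00 00

L0: jz op=0x58:7|imm=0:25 ⇒ 0xb0000000 ⇒ big b0 00 00 00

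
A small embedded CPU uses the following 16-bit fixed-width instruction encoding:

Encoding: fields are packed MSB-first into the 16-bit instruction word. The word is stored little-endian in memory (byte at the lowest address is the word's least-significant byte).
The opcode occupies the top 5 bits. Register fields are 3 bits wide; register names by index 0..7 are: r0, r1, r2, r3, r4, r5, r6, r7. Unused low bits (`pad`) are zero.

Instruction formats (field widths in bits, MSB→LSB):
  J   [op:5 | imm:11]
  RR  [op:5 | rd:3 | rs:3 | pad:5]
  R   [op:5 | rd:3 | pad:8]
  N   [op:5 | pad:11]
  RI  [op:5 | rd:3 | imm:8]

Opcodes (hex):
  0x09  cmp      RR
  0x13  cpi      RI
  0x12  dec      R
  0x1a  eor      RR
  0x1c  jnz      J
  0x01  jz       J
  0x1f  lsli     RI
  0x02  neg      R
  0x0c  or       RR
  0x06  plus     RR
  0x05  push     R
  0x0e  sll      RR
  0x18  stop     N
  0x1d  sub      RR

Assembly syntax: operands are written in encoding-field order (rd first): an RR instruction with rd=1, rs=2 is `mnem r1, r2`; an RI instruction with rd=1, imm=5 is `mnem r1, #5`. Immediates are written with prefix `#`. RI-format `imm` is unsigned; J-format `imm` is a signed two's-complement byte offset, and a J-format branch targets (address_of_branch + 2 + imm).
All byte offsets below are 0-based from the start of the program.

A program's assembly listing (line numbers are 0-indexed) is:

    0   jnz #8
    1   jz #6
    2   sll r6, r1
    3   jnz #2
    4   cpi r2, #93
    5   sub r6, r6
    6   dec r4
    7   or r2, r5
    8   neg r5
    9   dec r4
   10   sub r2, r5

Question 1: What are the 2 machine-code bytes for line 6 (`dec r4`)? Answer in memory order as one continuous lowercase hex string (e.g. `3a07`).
line 6 (dec): pack op=0x12:5|rd=4:3|pad=0:8 = 0x9400; little→ 00 94

0094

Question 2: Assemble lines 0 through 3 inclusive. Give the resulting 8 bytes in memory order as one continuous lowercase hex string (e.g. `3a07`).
08e00608207602e0

L0: jnz op=0x1c:5|imm=8:11 ⇒ 0xe008 ⇒ little 08 e0
L1: jz op=0x1:5|imm=6:11 ⇒ 0x0806 ⇒ little 06 08
L2: sll op=0xe:5|rd=6:3|rs=1:3|pad=0:5 ⇒ 0x7620 ⇒ little 20 76
L3: jnz op=0x1c:5|imm=2:11 ⇒ 0xe002 ⇒ little 02 e0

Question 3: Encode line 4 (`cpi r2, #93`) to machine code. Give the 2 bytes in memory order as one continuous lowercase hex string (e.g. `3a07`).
5d9a

L4: cpi op=0x13:5|rd=2:3|imm=93:8 ⇒ 0x9a5d ⇒ little 5d 9a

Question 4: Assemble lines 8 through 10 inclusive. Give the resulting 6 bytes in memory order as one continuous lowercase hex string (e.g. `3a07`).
00150094a0ea

8. neg fields op=0x2:5|rd=5:3|pad=0:8 → word 1500h → 00 15
9. dec fields op=0x12:5|rd=4:3|pad=0:8 → word 9400h → 00 94
10. sub fields op=0x1d:5|rd=2:3|rs=5:3|pad=0:5 → word eaa0h → a0 ea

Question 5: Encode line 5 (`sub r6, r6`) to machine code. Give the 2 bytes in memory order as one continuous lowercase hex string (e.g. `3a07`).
5. sub fields op=0x1d:5|rd=6:3|rs=6:3|pad=0:5 → word eec0h → c0 ee

c0ee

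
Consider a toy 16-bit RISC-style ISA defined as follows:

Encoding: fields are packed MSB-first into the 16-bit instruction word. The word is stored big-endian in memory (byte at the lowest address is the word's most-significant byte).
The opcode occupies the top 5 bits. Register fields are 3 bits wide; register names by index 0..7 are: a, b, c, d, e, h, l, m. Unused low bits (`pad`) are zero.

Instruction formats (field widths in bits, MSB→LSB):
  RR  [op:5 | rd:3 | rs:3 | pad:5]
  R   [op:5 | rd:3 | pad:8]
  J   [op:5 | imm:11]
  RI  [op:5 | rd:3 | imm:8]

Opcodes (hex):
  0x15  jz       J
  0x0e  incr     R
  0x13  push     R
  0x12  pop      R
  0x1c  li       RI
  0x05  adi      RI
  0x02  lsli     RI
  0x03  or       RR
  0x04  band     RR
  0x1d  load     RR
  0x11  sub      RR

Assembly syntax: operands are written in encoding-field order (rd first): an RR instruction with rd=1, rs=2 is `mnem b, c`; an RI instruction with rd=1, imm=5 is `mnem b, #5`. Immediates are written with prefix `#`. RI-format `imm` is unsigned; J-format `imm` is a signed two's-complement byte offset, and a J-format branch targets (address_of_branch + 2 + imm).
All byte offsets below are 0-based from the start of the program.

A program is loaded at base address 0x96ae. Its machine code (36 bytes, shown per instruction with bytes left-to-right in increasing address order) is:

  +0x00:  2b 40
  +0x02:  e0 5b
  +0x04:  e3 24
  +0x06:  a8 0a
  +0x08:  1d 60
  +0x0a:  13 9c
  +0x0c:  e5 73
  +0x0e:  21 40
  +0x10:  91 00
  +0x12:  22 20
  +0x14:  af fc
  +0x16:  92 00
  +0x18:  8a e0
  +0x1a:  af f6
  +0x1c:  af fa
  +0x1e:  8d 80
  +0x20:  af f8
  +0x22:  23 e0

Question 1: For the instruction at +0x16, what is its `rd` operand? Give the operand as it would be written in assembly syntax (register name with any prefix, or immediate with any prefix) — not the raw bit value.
c

+0x16: 92 00 ⇒ word 0x9200 (big)
  op=0x9200>>11=0x12 ⇒ pop (R)
  [10:8] rd=2 = c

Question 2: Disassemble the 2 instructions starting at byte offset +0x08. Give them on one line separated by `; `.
or h, d; lsli d, #156

off 0x08: read 1d 60 as big → 0x1d60
  op=0x1d60>>11=0x3 ⇒ or (RR)
  rd@[10:8]=0x5 ⇒ h
  rs@[7:5]=0x3 ⇒ d
off 0x0a: read 13 9c as big → 0x139c
  op=0x139c>>11=0x2 ⇒ lsli (RI)
  rd@[10:8]=0x3 ⇒ d
  imm@[7:0]=0x9c ⇒ #156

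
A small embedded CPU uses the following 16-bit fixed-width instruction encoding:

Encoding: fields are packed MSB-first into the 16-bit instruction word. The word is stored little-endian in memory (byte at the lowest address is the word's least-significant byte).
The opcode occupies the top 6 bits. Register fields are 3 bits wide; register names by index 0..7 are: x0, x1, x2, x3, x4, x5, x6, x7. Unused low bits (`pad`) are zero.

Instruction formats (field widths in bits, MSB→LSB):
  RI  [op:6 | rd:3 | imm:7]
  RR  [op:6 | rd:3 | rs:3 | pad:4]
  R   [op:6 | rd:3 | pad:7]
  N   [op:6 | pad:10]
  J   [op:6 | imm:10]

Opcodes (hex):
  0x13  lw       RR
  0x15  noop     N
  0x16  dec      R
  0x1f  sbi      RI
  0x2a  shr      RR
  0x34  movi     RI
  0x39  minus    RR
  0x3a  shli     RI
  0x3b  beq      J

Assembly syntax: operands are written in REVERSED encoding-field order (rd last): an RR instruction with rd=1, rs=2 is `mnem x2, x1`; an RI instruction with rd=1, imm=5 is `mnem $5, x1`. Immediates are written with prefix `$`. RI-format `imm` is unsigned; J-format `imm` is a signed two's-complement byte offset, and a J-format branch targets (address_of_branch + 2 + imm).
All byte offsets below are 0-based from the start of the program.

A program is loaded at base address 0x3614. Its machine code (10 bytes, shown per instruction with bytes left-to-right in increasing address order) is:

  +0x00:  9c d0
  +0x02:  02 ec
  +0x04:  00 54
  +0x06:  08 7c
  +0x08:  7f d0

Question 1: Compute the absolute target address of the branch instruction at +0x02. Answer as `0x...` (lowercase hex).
+0x02: 02 ec ⇒ word 0xec02 (little)
  op=0xec02>>10=0x3b ⇒ beq (J)
  [9:0] imm=2 = $2
  target = base 0x3614 + off 0x02 + 2 + imm 2 = 0x361a

0x361a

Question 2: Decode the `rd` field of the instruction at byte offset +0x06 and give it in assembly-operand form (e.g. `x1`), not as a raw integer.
off 0x06: read 08 7c as little → 0x7c08
  opcode bits[15:10]=0x1f: sbi/RI
  [9:7] rd=0 = x0
  [6:0] imm=8 = $8

x0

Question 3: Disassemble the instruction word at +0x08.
+0x08: 7f d0 ⇒ word 0xd07f (little)
  opcode bits[15:10]=0x34: movi/RI
  rd@[9:7]=0x0 ⇒ x0
  imm@[6:0]=0x7f ⇒ $127

movi $127, x0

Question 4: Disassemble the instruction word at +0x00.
movi $28, x1

@+00  little-endian(9c d0) = 0xd09c
  op=0xd09c>>10=0x34 ⇒ movi (RI)
  rd@[9:7]=0x1 ⇒ x1
  imm@[6:0]=0x1c ⇒ $28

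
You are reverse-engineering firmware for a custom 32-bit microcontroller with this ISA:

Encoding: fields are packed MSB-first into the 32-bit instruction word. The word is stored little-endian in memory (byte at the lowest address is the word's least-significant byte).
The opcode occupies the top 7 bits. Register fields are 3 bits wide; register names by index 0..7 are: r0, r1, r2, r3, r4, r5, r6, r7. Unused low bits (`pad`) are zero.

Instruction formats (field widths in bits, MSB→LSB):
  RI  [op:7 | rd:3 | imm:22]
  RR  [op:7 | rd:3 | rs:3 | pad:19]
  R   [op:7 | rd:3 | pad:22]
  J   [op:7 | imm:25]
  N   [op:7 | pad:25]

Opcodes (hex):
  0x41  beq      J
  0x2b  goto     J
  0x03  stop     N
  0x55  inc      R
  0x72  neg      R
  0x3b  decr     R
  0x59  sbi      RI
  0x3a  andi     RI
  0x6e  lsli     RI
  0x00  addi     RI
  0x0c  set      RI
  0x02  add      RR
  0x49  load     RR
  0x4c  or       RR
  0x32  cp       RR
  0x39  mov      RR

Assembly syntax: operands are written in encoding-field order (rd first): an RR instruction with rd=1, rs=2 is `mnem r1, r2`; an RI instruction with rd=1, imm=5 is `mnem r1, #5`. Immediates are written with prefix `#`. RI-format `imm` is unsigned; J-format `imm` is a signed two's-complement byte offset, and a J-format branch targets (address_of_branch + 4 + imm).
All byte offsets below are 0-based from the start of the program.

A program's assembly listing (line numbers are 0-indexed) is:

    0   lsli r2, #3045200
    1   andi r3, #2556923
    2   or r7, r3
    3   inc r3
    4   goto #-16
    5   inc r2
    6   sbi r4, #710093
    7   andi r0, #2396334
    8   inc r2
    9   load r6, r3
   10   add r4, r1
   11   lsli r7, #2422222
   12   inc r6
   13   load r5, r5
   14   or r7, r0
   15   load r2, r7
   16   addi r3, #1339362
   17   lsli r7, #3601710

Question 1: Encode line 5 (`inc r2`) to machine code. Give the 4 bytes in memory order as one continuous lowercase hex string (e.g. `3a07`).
000080aa

L5: inc op=0x55:7|rd=2:3|pad=0:22 ⇒ 0xaa800000 ⇒ little 00 00 80 aa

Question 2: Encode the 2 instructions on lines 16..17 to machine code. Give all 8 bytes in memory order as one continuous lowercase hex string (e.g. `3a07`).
e26fd4002ef5f6dd

16. addi fields op=0x0:7|rd=3:3|imm=1339362:22 → word 00d46fe2h → e2 6f d4 00
17. lsli fields op=0x6e:7|rd=7:3|imm=3601710:22 → word ddf6f52eh → 2e f5 f6 dd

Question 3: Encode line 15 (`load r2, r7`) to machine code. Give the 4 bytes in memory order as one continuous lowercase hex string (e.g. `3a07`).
15. load fields op=0x49:7|rd=2:3|rs=7:3|pad=0:19 → word 92b80000h → 00 00 b8 92

0000b892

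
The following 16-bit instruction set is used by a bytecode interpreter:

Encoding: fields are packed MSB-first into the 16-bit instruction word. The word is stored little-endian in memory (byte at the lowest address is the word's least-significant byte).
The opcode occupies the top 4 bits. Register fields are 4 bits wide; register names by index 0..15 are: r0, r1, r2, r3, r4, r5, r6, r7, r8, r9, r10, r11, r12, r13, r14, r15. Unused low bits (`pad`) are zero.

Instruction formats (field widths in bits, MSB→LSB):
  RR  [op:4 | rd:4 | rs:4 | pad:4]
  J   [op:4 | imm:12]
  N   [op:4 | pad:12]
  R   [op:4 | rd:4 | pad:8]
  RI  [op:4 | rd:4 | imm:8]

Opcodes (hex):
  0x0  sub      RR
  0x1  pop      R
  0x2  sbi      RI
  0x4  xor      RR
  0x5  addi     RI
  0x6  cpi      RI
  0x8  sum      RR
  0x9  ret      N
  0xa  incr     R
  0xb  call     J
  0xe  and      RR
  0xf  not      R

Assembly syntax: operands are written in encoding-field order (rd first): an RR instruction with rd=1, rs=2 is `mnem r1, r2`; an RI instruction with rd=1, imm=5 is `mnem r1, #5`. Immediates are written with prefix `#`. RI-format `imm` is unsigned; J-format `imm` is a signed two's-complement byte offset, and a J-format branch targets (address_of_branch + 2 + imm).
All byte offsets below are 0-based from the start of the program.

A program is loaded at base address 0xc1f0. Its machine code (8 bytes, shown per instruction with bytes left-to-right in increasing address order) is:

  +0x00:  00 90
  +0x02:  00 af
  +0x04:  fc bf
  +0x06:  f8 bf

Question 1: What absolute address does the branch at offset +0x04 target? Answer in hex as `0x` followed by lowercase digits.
@+04  little-endian(fc bf) = 0xbffc
  top 4b → 0xb → call [J]
  imm: (w>>0)&0xfff=0xffc (s12→-4) → #-4
  target = base 0xc1f0 + off 0x04 + 2 + imm -4 = 0xc1f2

0xc1f2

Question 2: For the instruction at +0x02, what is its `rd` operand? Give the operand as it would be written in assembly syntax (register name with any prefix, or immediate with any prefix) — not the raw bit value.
r15

[02] 00 af → 0xaf00
  opcode bits[15:12]=0xa: incr/R
  rd@[11:8]=0xf ⇒ r15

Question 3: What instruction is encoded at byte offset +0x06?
+0x06: f8 bf ⇒ word 0xbff8 (little)
  op=0xbff8>>12=0xb ⇒ call (J)
  imm: (w>>0)&0xfff=0xff8 (s12→-8) → #-8

call #-8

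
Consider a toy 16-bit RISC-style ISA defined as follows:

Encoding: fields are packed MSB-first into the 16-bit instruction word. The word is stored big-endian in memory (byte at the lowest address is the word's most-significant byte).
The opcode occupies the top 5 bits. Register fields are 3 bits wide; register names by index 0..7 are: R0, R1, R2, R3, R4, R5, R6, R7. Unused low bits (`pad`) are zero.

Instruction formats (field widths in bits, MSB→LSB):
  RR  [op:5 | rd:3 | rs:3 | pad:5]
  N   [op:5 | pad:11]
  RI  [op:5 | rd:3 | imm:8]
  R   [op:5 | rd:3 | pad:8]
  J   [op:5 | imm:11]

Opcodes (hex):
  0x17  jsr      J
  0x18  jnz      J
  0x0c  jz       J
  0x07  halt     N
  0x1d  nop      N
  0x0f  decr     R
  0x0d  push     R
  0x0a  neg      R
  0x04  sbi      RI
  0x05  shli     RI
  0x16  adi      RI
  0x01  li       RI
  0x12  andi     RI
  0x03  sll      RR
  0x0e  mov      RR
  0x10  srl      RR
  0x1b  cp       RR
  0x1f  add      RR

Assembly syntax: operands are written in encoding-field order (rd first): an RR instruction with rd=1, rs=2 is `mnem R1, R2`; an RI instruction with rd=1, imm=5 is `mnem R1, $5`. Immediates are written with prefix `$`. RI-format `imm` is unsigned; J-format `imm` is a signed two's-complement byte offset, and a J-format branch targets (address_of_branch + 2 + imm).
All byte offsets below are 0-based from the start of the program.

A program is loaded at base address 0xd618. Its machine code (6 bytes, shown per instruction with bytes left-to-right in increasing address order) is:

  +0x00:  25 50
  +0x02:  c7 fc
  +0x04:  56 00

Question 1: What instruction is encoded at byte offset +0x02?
+0x02: c7 fc ⇒ word 0xc7fc (big)
  opcode bits[15:11]=0x18: jnz/J
  imm@[10:0]=0x7fc (s11→-4) ⇒ $-4

jnz $-4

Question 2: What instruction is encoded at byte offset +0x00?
sbi R5, $80

+0x00: 25 50 ⇒ word 0x2550 (big)
  op=0x2550>>11=0x4 ⇒ sbi (RI)
  rd@[10:8]=0x5 ⇒ R5
  imm@[7:0]=0x50 ⇒ $80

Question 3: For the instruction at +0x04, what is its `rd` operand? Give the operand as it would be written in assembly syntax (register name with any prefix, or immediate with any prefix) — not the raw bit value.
off 0x04: read 56 00 as big → 0x5600
  top 5b → 0xa → neg [R]
  rd: (w>>8)&0x7=0x6 → R6

R6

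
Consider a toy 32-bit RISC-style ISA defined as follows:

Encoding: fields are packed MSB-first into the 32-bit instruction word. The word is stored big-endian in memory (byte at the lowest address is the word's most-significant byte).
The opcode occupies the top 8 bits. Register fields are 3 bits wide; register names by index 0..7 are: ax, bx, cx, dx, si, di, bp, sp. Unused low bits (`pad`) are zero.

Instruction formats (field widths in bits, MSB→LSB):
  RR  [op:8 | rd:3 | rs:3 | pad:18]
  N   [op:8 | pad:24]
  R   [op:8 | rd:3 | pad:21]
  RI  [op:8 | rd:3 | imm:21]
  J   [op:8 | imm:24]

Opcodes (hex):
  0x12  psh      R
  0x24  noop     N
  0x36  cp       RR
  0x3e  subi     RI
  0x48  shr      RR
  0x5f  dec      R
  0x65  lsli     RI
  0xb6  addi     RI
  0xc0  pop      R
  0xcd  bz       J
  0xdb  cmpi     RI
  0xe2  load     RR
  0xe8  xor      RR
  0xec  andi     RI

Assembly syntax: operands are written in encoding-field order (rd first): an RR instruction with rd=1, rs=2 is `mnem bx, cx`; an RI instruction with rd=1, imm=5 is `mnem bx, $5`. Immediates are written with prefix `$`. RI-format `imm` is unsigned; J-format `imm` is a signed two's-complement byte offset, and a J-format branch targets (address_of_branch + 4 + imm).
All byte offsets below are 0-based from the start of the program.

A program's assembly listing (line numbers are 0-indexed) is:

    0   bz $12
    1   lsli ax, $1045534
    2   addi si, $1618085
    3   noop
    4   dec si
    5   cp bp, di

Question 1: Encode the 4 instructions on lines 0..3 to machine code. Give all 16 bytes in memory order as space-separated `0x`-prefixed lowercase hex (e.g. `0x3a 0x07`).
0xcd 0x00 0x00 0x0c 0x65 0x0f 0xf4 0x1e 0xb6 0x98 0xb0 0xa5 0x24 0x00 0x00 0x00

0. bz fields op=0xcd:8|imm=12:24 → word cd00000ch → cd 00 00 0c
1. lsli fields op=0x65:8|rd=0:3|imm=1045534:21 → word 650ff41eh → 65 0f f4 1e
2. addi fields op=0xb6:8|rd=4:3|imm=1618085:21 → word b698b0a5h → b6 98 b0 a5
3. noop fields op=0x24:8|pad=0:24 → word 24000000h → 24 00 00 00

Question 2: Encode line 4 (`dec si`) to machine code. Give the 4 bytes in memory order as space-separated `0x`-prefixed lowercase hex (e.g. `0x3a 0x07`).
L4: dec op=0x5f:8|rd=4:3|pad=0:21 ⇒ 0x5f800000 ⇒ big 5f 80 00 00

0x5f 0x80 0x00 0x00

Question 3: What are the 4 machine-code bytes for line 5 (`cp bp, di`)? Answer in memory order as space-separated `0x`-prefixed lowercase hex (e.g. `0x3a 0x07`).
0x36 0xd4 0x00 0x00

5. cp fields op=0x36:8|rd=6:3|rs=5:3|pad=0:18 → word 36d40000h → 36 d4 00 00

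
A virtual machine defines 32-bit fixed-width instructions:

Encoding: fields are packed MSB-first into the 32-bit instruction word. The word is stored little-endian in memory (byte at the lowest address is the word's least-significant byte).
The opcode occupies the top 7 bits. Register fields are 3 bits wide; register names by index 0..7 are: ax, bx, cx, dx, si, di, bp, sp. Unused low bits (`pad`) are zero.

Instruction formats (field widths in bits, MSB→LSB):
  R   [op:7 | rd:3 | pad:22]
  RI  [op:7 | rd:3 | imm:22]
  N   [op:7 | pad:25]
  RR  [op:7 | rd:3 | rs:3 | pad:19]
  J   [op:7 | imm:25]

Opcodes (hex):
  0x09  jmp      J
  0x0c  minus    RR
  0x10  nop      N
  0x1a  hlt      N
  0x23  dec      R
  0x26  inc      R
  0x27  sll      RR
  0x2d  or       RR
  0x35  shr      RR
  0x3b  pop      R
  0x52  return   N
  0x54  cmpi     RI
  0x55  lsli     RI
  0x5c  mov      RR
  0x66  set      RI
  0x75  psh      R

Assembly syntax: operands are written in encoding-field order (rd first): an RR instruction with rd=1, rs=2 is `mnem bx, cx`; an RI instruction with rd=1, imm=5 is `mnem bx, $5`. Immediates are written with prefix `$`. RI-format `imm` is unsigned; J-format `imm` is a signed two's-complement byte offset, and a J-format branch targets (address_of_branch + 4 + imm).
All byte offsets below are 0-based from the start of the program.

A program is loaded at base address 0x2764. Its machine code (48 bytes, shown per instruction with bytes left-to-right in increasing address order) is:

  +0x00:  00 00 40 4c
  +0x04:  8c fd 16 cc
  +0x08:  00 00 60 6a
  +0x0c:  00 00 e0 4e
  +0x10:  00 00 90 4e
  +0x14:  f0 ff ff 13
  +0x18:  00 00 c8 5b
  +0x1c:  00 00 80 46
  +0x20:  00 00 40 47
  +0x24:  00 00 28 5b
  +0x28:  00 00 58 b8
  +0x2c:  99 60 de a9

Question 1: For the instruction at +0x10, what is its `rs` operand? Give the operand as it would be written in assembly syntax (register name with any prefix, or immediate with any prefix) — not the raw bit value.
[10] 00 00 90 4e → 0x4e900000
  top 7b → 0x27 → sll [RR]
  rd@[24:22]=0x2 ⇒ cx
  rs@[21:19]=0x2 ⇒ cx

cx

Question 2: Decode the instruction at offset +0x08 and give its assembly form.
@+08  little-endian(00 00 60 6a) = 0x6a600000
  op=0x6a600000>>25=0x35 ⇒ shr (RR)
  rd: (w>>22)&0x7=0x1 → bx
  rs: (w>>19)&0x7=0x4 → si

shr bx, si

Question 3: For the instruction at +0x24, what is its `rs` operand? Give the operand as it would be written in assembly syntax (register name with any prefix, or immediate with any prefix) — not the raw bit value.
di

off 0x24: read 00 00 28 5b as little → 0x5b280000
  opcode bits[31:25]=0x2d: or/RR
  rd: (w>>22)&0x7=0x4 → si
  rs: (w>>19)&0x7=0x5 → di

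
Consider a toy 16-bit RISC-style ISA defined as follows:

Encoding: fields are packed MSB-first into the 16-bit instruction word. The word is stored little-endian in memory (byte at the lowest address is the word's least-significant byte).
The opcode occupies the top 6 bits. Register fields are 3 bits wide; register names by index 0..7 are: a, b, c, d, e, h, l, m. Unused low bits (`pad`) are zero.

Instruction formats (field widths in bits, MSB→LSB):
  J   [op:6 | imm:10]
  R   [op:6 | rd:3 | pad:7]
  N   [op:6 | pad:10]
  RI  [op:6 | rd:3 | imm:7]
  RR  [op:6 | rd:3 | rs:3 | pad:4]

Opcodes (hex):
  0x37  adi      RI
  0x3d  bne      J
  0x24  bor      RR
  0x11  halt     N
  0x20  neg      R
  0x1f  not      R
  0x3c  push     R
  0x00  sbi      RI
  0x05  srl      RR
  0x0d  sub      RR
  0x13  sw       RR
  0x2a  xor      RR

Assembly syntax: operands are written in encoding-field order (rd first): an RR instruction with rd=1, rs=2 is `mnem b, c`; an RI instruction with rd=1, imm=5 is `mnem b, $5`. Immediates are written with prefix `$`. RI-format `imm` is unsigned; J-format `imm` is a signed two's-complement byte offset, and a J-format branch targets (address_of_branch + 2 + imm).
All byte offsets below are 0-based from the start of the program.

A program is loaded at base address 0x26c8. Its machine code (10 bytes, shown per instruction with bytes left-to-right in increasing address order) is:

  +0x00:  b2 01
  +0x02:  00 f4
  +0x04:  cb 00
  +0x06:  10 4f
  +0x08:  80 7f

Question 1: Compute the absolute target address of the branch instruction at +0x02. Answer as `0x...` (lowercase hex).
0x26cc

+0x02: 00 f4 ⇒ word 0xf400 (little)
  opcode bits[15:10]=0x3d: bne/J
  imm@[9:0]=0x0 ⇒ $0
  target = base 0x26c8 + off 0x02 + 2 + imm 0 = 0x26cc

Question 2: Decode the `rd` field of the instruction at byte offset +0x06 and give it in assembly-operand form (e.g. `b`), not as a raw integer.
@+06  little-endian(10 4f) = 0x4f10
  top 6b → 0x13 → sw [RR]
  rd: (w>>7)&0x7=0x6 → l
  rs: (w>>4)&0x7=0x1 → b

l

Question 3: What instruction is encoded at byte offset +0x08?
not m

[08] 80 7f → 0x7f80
  top 6b → 0x1f → not [R]
  rd: (w>>7)&0x7=0x7 → m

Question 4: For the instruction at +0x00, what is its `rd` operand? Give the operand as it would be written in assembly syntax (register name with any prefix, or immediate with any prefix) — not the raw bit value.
d

off 0x00: read b2 01 as little → 0x01b2
  top 6b → 0x0 → sbi [RI]
  rd@[9:7]=0x3 ⇒ d
  imm@[6:0]=0x32 ⇒ $50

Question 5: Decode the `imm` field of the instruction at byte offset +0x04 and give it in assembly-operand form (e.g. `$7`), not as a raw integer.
$75

@+04  little-endian(cb 00) = 0x00cb
  top 6b → 0x0 → sbi [RI]
  rd@[9:7]=0x1 ⇒ b
  imm@[6:0]=0x4b ⇒ $75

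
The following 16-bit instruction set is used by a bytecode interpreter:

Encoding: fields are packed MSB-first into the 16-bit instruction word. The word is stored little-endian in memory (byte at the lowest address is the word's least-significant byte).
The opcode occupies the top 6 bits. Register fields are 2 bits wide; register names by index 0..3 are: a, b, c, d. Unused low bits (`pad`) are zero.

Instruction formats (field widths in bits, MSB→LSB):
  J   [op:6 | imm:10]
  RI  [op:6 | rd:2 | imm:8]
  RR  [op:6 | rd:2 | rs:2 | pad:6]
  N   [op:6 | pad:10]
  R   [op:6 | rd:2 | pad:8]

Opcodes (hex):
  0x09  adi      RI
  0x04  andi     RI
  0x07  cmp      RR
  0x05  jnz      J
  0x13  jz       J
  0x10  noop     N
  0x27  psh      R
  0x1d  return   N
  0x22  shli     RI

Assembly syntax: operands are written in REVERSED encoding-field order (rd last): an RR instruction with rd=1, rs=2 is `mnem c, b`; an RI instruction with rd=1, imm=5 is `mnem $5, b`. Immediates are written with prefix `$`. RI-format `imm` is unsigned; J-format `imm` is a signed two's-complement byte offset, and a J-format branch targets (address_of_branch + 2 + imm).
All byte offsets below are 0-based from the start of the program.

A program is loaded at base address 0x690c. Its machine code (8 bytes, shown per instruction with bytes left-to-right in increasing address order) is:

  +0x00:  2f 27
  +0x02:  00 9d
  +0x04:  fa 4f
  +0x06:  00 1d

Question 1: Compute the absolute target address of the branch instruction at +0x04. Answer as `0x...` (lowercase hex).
0x690c

+0x04: fa 4f ⇒ word 0x4ffa (little)
  op=0x4ffa>>10=0x13 ⇒ jz (J)
  imm: (w>>0)&0x3ff=0x3fa (s10→-6) → $-6
  target = base 0x690c + off 0x04 + 2 + imm -6 = 0x690c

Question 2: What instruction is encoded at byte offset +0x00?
[00] 2f 27 → 0x272f
  top 6b → 0x9 → adi [RI]
  rd@[9:8]=0x3 ⇒ d
  imm@[7:0]=0x2f ⇒ $47

adi $47, d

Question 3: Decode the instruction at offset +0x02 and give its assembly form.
psh b

@+02  little-endian(00 9d) = 0x9d00
  op=0x9d00>>10=0x27 ⇒ psh (R)
  rd@[9:8]=0x1 ⇒ b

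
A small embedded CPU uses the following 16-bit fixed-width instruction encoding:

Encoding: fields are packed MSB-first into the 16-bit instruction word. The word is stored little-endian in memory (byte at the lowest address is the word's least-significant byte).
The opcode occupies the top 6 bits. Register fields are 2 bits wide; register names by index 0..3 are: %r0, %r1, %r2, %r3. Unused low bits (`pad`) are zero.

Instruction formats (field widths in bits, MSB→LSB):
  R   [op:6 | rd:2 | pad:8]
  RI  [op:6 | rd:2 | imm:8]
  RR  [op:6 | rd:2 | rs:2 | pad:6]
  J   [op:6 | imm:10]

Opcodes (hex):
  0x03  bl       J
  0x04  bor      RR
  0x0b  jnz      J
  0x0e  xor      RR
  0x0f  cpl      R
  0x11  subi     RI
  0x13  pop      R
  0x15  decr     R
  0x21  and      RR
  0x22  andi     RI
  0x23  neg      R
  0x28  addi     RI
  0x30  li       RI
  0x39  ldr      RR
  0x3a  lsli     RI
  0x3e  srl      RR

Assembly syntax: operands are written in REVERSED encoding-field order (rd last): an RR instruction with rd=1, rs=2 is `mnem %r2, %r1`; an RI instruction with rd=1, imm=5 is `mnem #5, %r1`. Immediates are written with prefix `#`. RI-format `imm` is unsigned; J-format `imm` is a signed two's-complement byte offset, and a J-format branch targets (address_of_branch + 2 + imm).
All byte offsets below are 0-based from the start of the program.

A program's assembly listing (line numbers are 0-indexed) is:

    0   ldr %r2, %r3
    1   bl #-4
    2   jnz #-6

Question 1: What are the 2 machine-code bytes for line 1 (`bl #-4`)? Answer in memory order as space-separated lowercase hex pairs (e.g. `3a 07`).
fc 0f

L1: bl op=0x3:6|imm=-4:10 ⇒ 0x0ffc ⇒ little fc 0f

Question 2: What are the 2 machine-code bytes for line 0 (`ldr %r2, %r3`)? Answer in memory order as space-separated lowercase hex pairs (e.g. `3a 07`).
80 e7

L0: ldr op=0x39:6|rd=3:2|rs=2:2|pad=0:6 ⇒ 0xe780 ⇒ little 80 e7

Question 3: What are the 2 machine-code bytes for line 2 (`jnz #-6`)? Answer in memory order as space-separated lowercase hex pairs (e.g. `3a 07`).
line 2 (jnz): pack op=0xb:6|imm=-6:10 = 0x2ffa; little→ fa 2f

fa 2f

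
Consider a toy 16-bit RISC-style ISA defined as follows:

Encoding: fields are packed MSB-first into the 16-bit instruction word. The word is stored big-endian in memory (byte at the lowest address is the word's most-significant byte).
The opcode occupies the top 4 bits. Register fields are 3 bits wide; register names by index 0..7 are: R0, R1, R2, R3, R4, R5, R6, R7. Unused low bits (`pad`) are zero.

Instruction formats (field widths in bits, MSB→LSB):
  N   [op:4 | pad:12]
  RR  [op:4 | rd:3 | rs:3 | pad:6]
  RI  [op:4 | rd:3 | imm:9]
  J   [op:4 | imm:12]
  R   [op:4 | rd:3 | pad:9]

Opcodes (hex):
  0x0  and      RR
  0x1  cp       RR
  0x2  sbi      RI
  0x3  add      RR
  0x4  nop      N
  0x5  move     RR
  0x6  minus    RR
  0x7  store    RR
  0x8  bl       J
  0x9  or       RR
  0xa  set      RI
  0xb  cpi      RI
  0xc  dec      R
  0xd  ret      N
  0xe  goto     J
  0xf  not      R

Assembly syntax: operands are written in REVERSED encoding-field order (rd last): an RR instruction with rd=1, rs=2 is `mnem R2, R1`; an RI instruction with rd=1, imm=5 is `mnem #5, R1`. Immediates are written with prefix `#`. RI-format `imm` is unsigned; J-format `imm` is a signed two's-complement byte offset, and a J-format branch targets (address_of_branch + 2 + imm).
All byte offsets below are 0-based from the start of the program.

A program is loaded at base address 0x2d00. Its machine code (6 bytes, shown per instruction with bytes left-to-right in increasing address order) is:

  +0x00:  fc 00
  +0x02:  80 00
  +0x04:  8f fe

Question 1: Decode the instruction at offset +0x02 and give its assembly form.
[02] 80 00 → 0x8000
  top 4b → 0x8 → bl [J]
  imm@[11:0]=0x0 ⇒ #0

bl #0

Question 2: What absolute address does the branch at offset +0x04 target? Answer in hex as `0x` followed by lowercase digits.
[04] 8f fe → 0x8ffe
  opcode bits[15:12]=0x8: bl/J
  imm@[11:0]=0xffe (s12→-2) ⇒ #-2
  target = base 0x2d00 + off 0x04 + 2 + imm -2 = 0x2d04

0x2d04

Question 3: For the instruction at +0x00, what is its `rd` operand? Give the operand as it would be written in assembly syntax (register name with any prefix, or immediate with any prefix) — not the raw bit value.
+0x00: fc 00 ⇒ word 0xfc00 (big)
  op=0xfc00>>12=0xf ⇒ not (R)
  rd@[11:9]=0x6 ⇒ R6

R6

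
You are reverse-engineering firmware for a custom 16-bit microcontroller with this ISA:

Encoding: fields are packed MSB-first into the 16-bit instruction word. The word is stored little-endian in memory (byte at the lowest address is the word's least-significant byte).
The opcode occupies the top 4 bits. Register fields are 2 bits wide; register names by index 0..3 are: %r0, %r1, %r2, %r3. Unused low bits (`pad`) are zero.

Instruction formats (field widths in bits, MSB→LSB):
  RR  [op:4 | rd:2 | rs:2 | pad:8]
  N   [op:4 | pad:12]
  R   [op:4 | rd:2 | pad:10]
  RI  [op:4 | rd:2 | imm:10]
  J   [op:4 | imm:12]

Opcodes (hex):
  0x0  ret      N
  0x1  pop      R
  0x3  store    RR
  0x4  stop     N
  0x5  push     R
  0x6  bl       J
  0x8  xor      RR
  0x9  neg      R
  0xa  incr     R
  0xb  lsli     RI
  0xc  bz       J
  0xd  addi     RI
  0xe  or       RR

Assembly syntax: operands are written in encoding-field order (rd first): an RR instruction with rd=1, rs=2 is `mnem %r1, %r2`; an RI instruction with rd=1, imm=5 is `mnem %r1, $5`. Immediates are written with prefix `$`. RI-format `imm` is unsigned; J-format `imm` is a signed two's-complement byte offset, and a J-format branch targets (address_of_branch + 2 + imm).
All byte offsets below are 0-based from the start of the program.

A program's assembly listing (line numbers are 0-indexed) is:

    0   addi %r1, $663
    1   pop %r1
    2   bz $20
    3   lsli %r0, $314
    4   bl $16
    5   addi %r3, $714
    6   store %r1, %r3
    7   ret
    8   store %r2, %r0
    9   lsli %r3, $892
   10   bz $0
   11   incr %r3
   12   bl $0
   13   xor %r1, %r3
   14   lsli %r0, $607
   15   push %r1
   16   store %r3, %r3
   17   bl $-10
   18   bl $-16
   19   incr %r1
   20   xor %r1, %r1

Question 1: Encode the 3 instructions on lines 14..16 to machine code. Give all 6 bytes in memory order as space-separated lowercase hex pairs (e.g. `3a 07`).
line 14 (lsli): pack op=0xb:4|rd=0:2|imm=607:10 = 0xb25f; little→ 5f b2
line 15 (push): pack op=0x5:4|rd=1:2|pad=0:10 = 0x5400; little→ 00 54
line 16 (store): pack op=0x3:4|rd=3:2|rs=3:2|pad=0:8 = 0x3f00; little→ 00 3f

5f b2 00 54 00 3f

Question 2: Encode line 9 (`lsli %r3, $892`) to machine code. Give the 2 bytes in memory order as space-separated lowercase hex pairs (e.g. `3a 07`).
7c bf

line 9 (lsli): pack op=0xb:4|rd=3:2|imm=892:10 = 0xbf7c; little→ 7c bf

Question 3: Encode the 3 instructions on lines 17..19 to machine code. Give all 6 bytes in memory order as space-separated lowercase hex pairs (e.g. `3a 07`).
f6 6f f0 6f 00 a4

17. bl fields op=0x6:4|imm=-10:12 → word 6ff6h → f6 6f
18. bl fields op=0x6:4|imm=-16:12 → word 6ff0h → f0 6f
19. incr fields op=0xa:4|rd=1:2|pad=0:10 → word a400h → 00 a4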